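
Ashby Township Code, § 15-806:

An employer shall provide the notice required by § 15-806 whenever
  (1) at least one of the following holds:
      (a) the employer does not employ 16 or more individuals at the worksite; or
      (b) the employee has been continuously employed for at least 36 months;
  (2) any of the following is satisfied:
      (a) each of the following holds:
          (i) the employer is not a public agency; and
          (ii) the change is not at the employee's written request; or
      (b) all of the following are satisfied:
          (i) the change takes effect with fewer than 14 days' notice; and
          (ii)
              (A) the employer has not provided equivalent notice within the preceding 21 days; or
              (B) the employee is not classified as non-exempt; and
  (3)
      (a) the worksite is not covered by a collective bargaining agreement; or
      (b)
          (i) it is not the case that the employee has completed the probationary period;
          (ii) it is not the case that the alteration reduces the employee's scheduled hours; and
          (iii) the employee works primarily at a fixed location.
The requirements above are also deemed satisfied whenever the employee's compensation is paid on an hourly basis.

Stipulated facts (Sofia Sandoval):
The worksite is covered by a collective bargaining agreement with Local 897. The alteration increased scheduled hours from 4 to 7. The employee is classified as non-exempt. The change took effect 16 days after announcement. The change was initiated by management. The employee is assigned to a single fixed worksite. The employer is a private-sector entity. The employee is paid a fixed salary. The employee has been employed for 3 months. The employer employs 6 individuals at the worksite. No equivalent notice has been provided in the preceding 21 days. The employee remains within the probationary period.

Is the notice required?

Yes — required.

(a) not (≥ 16 at site) — satisfied.
(b) tenure ≥ 36 mo. — not satisfied.
(1): T OR F → true.
(i) not (public agency) — satisfied.
(ii) not employee-requested — met.
(a): T AND T → true.
(i) < 14 days' notice — fails.
(A) no recent notice — holds.
(B) not (non-exempt) — fails.
So (ii) is satisfied (T OR F).
(b): F AND T → false.
(2) = T OR F = true.
(a) no CBA — not met.
(i) not (past probation) — holds.
(ii) not (hours reduced) — satisfied.
(iii) fixed location — met.
(b) = T AND T AND T = true.
(3): F OR T → true.
Overall = T AND T AND T = true.
Exception (hourly-paid) — not satisfied.
Result: main true OR exception false → true.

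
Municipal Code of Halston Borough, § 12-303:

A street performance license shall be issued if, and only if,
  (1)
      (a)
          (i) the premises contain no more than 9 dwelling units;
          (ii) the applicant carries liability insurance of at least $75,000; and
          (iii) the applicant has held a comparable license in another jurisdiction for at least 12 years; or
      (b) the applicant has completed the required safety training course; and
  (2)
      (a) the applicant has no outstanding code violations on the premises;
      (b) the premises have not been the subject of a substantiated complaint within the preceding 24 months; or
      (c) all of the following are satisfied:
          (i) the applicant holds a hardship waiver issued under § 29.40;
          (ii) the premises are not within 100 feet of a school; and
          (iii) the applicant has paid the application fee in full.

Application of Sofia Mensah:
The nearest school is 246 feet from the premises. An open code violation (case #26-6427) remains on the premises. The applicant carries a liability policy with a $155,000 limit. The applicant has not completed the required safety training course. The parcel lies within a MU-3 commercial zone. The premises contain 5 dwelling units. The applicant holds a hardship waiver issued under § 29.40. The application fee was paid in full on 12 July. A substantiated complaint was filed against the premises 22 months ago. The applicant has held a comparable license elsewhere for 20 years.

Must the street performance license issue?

(i) ≤ 9 units — satisfied.
(ii) insurance ≥ $75,000 — met.
(iii) prior license ≥ 12 yr — holds.
So (a) is satisfied (T AND T AND T).
(b) safety training — fails.
So (1) is satisfied (T OR F).
(a) no code violations — fails.
(b) no complaint in 24 mo. — not satisfied.
(i) hardship waiver — satisfied.
(ii) ≥100 ft from school — satisfied.
(iii) fee paid — met.
(c) = T AND T AND T = true.
So (2) is satisfied (F OR F OR T).
So Overall is satisfied (T AND T).

Yes — granted.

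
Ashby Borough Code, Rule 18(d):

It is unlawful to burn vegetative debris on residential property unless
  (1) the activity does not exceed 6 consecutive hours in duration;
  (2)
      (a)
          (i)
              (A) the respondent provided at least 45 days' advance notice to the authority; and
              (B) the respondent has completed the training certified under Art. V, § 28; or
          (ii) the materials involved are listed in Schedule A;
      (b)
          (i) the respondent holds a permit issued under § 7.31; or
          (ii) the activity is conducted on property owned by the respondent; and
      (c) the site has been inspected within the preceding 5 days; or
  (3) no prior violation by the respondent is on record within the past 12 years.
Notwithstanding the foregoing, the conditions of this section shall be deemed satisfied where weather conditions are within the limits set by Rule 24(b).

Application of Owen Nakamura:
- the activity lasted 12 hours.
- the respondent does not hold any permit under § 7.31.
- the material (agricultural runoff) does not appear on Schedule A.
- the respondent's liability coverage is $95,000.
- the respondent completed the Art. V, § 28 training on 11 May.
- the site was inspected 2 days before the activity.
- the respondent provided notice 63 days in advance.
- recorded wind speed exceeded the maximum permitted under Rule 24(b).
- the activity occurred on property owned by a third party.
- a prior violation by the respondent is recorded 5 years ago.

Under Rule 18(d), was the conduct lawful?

No — unlawful.

(1) ≤ 6 hrs duration — not met.
(A) ≥45 days' notice — met.
(B) training certified — holds.
(i): T AND T → true.
(ii) Schedule A material — not satisfied.
(a) = T OR F = true.
(i) holds permit — fails.
(ii) own property — not satisfied.
(b): F OR F → false.
(c) site inspected — holds.
(2) = T AND F AND T = false.
(3) no prior violation — fails.
Overall: F OR F OR F → false.
Exception (weather ok) — not satisfied.
Result: main false OR exception false → false.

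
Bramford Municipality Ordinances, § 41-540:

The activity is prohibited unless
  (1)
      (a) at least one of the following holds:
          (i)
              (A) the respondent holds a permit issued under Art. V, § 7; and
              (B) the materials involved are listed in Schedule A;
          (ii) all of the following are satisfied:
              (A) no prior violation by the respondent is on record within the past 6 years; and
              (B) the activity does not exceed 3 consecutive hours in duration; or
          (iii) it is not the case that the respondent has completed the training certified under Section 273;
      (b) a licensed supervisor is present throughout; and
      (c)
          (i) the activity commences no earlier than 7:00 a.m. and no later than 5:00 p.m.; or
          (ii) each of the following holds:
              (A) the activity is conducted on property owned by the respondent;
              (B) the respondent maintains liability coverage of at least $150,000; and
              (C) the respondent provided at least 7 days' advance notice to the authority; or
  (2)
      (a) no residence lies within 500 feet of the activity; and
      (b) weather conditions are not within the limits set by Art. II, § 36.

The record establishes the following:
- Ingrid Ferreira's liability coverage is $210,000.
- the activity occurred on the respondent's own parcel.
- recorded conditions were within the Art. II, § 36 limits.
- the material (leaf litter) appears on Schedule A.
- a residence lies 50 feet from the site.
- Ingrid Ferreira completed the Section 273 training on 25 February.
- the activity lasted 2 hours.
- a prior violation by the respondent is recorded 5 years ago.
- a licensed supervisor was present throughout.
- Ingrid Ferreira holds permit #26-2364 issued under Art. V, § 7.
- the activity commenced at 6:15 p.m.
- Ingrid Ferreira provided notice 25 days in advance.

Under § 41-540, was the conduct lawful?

(A) holds permit — satisfied.
(B) Schedule A material — met.
(i): T AND T → true.
(A) no prior violation — not met.
(B) ≤ 3 hrs duration — holds.
So (ii) is not satisfied (F AND T).
(iii) not (training certified) — not met.
So (a) is satisfied (T OR F OR F).
(b) supervisor present — holds.
(i) start within hours — fails.
(A) own property — satisfied.
(B) coverage ≥ $150,000 — satisfied.
(C) ≥7 days' notice — satisfied.
(ii): T AND T AND T → true.
(c) = F OR T = true.
So (1) is satisfied (T AND T AND T).
(a) no residence in 500 ft — not satisfied.
(b) not (weather ok) — not satisfied.
(2): F AND F → false.
Overall: T OR F → true.

Yes — lawful.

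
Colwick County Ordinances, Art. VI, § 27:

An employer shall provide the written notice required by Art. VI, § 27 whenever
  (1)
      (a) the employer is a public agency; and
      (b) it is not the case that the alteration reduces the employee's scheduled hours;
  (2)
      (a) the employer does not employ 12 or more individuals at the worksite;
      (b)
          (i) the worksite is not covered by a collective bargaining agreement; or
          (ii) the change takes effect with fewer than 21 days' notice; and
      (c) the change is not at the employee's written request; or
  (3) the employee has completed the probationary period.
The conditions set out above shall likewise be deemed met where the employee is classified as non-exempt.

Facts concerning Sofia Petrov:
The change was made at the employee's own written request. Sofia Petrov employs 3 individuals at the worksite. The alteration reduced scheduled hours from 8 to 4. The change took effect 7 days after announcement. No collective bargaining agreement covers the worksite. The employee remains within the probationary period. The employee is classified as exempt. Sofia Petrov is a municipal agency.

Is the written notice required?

No — not required.

(a) public agency — met.
(b) not (hours reduced) — fails.
(1): T AND F → false.
(a) not (≥ 12 at site) — met.
(i) no CBA — met.
(ii) < 21 days' notice — met.
(b): T OR T → true.
(c) not employee-requested — fails.
So (2) is not satisfied (T AND T AND F).
(3) past probation — fails.
Overall: F OR F OR F → false.
Exception (non-exempt) — not satisfied.
Result: main false OR exception false → false.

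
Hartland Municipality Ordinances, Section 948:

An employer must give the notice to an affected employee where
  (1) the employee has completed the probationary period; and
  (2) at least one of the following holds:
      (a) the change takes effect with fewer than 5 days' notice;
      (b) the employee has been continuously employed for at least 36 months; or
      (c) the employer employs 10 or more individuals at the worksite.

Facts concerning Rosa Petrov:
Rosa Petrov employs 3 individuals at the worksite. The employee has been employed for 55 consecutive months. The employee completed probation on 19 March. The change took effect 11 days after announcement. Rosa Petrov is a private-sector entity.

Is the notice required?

Yes — required.

(1) past probation — satisfied.
(a) < 5 days' notice — fails.
(b) tenure ≥ 36 mo. — satisfied.
(c) ≥ 10 at site — not satisfied.
(2): F OR T OR F → true.
So Overall is satisfied (T AND T).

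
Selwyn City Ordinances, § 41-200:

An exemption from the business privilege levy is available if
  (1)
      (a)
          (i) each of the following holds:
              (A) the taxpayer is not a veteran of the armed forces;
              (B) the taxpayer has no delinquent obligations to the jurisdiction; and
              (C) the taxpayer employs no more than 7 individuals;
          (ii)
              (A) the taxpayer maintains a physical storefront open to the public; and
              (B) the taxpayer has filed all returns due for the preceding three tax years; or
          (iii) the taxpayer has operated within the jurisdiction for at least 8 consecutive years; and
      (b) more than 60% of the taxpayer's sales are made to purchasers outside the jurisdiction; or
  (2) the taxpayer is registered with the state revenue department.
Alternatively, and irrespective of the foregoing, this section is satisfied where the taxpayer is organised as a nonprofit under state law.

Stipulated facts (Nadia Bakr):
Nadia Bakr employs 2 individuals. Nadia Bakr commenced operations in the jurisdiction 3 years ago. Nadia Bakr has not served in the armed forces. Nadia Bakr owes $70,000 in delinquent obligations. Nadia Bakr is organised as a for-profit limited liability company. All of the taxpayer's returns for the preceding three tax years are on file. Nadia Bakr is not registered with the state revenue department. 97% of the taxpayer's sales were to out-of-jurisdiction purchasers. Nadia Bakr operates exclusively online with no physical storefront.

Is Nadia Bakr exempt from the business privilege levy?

No — not exempt.

(A) not (veteran) — holds.
(B) no delinquency — fails.
(C) ≤ 7 employees — holds.
(i) = T AND F AND T = false.
(A) has storefront — fails.
(B) returns current — met.
(ii) = F AND T = false.
(iii) ≥ 8 yrs in jurisdiction — not met.
(a) = F OR F OR F = false.
(b) >60% out-of-jur. sales — met.
(1) = F AND T = false.
(2) state-registered — fails.
Overall = F OR F = false.
Exception (nonprofit) — not satisfied.
Result: main false OR exception false → false.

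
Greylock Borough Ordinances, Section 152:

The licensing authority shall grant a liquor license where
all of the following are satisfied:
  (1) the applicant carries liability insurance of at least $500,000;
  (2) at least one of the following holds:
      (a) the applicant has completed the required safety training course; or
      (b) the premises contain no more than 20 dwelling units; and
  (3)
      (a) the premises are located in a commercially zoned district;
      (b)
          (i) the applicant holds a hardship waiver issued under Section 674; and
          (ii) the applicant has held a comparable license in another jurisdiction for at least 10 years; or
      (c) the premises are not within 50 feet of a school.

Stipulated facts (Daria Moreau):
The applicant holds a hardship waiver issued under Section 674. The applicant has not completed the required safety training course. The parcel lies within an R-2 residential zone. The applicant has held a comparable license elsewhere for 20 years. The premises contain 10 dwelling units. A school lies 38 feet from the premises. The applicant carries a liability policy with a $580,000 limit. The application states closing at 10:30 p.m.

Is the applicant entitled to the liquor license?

(1) insurance ≥ $500,000 — holds.
(a) safety training — not met.
(b) ≤ 20 units — met.
(2) = F OR T = true.
(a) commercially zoned — fails.
(i) hardship waiver — holds.
(ii) prior license ≥ 10 yr — satisfied.
So (b) is satisfied (T AND T).
(c) ≥50 ft from school — not met.
So (3) is satisfied (F OR T OR F).
Overall: T AND T AND T → true.

Yes — granted.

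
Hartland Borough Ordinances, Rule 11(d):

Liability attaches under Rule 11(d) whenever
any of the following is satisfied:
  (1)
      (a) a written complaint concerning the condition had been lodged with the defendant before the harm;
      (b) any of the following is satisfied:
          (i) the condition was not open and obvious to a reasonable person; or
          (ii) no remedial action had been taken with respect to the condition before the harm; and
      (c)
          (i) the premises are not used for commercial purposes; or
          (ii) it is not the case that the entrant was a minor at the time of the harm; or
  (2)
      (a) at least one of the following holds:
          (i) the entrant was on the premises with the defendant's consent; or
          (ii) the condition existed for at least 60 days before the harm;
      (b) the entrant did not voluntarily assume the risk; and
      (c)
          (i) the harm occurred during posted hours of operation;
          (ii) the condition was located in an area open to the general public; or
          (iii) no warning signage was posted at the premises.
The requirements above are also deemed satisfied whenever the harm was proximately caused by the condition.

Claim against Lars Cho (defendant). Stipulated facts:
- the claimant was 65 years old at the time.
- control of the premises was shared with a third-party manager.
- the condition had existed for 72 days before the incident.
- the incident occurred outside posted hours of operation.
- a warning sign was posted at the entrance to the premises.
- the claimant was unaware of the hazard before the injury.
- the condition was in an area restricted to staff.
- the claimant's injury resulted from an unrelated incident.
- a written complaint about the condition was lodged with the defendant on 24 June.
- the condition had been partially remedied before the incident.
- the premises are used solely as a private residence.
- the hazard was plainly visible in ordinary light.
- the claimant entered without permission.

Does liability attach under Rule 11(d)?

(a) complaint lodged — met.
(i) not open/obvious — not satisfied.
(ii) no remedial action — fails.
(b) = F OR F = false.
(i) not (commercial use) — met.
(ii) not (entrant a minor) — met.
So (c) is satisfied (T OR T).
(1) = T AND F AND T = false.
(i) consent to enter — not satisfied.
(ii) condition ≥60 days old — satisfied.
So (a) is satisfied (F OR T).
(b) no assumed risk — satisfied.
(i) during posted hours — not met.
(ii) public area — not met.
(iii) no signage posted — fails.
(c) = F OR F OR F = false.
So (2) is not satisfied (T AND T AND F).
Overall: F OR F → false.
Exception (proximate cause) — not satisfied.
Result: main false OR exception false → false.

No — not liable.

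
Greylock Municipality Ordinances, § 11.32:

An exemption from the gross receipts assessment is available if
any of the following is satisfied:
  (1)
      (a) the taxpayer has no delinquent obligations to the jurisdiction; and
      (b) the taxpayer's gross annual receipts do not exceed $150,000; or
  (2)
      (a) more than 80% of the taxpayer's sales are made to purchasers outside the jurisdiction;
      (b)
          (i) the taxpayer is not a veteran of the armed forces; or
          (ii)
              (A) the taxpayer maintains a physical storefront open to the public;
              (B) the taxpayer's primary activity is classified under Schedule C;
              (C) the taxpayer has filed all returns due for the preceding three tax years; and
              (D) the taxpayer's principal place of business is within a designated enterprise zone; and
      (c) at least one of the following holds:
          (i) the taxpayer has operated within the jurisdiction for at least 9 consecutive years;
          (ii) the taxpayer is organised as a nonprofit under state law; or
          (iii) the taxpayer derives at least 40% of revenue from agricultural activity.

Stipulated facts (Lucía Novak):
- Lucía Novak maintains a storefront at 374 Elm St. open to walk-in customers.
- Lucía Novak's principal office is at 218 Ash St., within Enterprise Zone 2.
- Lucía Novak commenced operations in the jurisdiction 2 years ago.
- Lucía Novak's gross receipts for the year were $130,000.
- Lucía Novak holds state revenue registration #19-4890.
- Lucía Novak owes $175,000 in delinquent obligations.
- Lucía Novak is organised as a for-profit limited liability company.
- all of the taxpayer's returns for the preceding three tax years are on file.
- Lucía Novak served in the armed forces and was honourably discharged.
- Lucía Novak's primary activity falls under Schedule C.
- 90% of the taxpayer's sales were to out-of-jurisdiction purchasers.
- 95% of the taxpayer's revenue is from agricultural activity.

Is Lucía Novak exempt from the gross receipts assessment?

Yes — exempt.

(a) no delinquency — not met.
(b) receipts ≤ $150,000 — met.
So (1) is not satisfied (F AND T).
(a) >80% out-of-jur. sales — met.
(i) not (veteran) — not satisfied.
(A) has storefront — satisfied.
(B) Schedule C activity — satisfied.
(C) returns current — holds.
(D) in enterprise zone — met.
(ii) = T AND T AND T AND T = true.
So (b) is satisfied (F OR T).
(i) ≥ 9 yrs in jurisdiction — not satisfied.
(ii) nonprofit — not met.
(iii) ≥40% agricultural — satisfied.
(c) = F OR F OR T = true.
(2) = T AND T AND T = true.
So Overall is satisfied (F OR T).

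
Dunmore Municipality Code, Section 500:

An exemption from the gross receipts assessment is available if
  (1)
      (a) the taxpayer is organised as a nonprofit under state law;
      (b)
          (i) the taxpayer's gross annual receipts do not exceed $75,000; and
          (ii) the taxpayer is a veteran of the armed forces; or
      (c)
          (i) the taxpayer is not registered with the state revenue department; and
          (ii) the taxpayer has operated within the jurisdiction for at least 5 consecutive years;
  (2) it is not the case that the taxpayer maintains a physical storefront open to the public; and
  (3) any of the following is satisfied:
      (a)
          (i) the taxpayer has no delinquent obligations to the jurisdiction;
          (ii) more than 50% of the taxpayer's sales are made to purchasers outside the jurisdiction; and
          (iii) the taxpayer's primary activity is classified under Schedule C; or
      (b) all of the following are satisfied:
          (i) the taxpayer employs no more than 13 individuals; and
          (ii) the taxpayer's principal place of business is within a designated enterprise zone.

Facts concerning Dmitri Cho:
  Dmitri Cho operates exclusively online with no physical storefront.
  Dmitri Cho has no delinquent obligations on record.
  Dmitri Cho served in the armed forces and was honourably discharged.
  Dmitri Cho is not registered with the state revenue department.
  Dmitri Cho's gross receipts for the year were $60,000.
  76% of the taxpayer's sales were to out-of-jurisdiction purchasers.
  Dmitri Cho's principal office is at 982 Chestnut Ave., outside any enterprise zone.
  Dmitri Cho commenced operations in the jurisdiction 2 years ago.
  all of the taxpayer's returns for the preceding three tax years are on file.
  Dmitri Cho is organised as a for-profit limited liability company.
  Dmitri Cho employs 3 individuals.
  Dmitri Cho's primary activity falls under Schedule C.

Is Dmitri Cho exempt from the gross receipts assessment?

Yes — exempt.

(a) nonprofit — not met.
(i) receipts ≤ $75,000 — holds.
(ii) veteran — holds.
(b): T AND T → true.
(i) not (state-registered) — satisfied.
(ii) ≥ 5 yrs in jurisdiction — not satisfied.
So (c) is not satisfied (T AND F).
So (1) is satisfied (F OR T OR F).
(2) not (has storefront) — met.
(i) no delinquency — met.
(ii) >50% out-of-jur. sales — satisfied.
(iii) Schedule C activity — met.
So (a) is satisfied (T AND T AND T).
(i) ≤ 13 employees — holds.
(ii) in enterprise zone — not satisfied.
(b) = T AND F = false.
(3) = T OR F = true.
Overall: T AND T AND T → true.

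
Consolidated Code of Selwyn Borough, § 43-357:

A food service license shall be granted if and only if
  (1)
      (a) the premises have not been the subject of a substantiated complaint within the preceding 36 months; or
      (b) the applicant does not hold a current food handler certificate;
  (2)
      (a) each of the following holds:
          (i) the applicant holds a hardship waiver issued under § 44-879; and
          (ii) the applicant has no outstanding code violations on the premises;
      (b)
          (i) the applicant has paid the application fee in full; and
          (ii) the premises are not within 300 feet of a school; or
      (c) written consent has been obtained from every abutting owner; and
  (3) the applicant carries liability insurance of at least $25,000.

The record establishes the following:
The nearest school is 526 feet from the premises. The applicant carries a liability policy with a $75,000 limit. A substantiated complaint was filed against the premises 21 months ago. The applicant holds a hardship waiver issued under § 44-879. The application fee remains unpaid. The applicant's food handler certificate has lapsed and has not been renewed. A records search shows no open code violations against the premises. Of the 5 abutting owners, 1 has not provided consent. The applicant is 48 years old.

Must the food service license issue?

(a) no complaint in 36 mo. — fails.
(b) not (food handler cert.) — holds.
(1) = F OR T = true.
(i) hardship waiver — holds.
(ii) no code violations — holds.
So (a) is satisfied (T AND T).
(i) fee paid — fails.
(ii) ≥300 ft from school — satisfied.
(b): F AND T → false.
(c) all abutters consent — fails.
So (2) is satisfied (T OR F OR F).
(3) insurance ≥ $25,000 — met.
So Overall is satisfied (T AND T AND T).

Yes — granted.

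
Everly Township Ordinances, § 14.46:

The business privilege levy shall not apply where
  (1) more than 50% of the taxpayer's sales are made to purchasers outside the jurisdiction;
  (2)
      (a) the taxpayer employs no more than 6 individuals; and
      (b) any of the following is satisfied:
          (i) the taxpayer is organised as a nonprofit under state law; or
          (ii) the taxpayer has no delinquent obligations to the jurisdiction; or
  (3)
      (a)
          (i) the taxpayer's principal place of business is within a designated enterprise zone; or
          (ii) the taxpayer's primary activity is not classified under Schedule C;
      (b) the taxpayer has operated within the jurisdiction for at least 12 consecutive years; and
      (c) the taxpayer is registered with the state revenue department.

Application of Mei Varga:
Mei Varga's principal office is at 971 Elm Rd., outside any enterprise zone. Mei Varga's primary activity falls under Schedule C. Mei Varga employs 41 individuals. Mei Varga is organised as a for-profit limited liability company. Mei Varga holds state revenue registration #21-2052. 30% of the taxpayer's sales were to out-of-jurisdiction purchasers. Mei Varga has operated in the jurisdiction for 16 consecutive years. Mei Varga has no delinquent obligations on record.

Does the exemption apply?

(1) >50% out-of-jur. sales — not satisfied.
(a) ≤ 6 employees — fails.
(i) nonprofit — fails.
(ii) no delinquency — met.
(b) = F OR T = true.
(2) = F AND T = false.
(i) in enterprise zone — fails.
(ii) not (Schedule C activity) — not satisfied.
(a) = F OR F = false.
(b) ≥ 12 yrs in jurisdiction — satisfied.
(c) state-registered — met.
(3): F AND T AND T → false.
Overall = F OR F OR F = false.

No — not exempt.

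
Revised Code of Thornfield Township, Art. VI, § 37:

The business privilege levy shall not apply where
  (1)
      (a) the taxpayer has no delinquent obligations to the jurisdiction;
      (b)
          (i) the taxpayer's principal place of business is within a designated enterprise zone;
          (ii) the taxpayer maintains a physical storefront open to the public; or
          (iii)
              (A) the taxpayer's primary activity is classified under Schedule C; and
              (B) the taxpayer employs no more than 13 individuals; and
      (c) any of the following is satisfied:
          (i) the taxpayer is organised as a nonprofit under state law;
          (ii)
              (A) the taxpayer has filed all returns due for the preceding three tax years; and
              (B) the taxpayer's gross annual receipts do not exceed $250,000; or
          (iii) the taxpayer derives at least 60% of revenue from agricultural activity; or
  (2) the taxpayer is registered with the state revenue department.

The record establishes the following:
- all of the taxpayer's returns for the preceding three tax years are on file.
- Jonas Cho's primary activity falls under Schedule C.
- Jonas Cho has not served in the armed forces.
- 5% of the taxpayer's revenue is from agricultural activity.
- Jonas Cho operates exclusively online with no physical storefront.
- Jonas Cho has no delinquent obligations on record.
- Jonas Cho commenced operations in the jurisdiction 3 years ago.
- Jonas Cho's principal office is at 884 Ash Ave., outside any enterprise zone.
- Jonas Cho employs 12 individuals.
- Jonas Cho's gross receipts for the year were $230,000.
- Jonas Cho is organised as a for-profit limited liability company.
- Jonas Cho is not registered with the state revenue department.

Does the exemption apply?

Yes — exempt.

(a) no delinquency — satisfied.
(i) in enterprise zone — not satisfied.
(ii) has storefront — not satisfied.
(A) Schedule C activity — holds.
(B) ≤ 13 employees — holds.
So (iii) is satisfied (T AND T).
So (b) is satisfied (F OR F OR T).
(i) nonprofit — not met.
(A) returns current — satisfied.
(B) receipts ≤ $250,000 — holds.
(ii): T AND T → true.
(iii) ≥60% agricultural — not met.
(c): F OR T OR F → true.
(1): T AND T AND T → true.
(2) state-registered — not met.
Overall: T OR F → true.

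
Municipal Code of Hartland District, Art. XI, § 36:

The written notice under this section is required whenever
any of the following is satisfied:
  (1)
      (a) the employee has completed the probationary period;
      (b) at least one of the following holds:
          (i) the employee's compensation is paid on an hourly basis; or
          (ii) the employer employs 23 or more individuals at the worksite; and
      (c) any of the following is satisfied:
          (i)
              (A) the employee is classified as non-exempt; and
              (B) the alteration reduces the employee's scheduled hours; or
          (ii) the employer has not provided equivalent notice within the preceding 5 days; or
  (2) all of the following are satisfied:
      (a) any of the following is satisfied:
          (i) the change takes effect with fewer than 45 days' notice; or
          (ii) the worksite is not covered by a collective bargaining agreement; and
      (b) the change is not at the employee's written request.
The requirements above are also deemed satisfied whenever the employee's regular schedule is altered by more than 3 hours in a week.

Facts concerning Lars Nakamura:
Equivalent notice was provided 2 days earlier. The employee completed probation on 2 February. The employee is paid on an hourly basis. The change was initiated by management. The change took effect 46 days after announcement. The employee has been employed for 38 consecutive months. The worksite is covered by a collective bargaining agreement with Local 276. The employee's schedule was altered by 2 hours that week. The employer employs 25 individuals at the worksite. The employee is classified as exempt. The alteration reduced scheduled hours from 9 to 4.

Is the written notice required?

(a) past probation — holds.
(i) hourly-paid — met.
(ii) ≥ 23 at site — holds.
(b) = T OR T = true.
(A) non-exempt — fails.
(B) hours reduced — satisfied.
So (i) is not satisfied (F AND T).
(ii) no recent notice — fails.
So (c) is not satisfied (F OR F).
(1): T AND T AND F → false.
(i) < 45 days' notice — fails.
(ii) no CBA — fails.
(a): F OR F → false.
(b) not employee-requested — satisfied.
So (2) is not satisfied (F AND T).
Overall = F OR F = false.
Exception (schedule shift > 3h) — not satisfied.
Result: main false OR exception false → false.

No — not required.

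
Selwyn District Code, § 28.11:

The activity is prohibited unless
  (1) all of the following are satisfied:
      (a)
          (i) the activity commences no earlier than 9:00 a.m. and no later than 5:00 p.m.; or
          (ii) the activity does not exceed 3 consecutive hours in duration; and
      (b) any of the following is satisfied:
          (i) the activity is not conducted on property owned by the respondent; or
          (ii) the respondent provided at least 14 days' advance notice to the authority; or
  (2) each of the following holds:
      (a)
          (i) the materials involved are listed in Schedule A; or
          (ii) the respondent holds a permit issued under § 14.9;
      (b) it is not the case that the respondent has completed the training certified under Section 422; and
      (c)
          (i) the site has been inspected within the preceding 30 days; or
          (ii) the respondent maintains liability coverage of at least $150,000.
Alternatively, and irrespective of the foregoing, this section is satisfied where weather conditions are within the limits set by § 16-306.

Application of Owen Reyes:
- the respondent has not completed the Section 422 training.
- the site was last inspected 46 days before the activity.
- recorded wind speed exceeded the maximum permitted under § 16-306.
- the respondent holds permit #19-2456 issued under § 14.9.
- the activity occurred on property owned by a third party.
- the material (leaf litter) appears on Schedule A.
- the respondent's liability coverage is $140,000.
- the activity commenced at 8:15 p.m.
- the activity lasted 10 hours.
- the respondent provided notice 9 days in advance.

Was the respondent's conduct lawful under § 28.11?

No — unlawful.

(i) start within hours — not met.
(ii) ≤ 3 hrs duration — not satisfied.
So (a) is not satisfied (F OR F).
(i) not (own property) — satisfied.
(ii) ≥14 days' notice — fails.
So (b) is satisfied (T OR F).
(1): F AND T → false.
(i) Schedule A material — met.
(ii) holds permit — satisfied.
(a) = T OR T = true.
(b) not (training certified) — satisfied.
(i) site inspected — not met.
(ii) coverage ≥ $150,000 — not met.
(c): F OR F → false.
(2) = T AND T AND F = false.
Overall = F OR F = false.
Exception (weather ok) — not satisfied.
Result: main false OR exception false → false.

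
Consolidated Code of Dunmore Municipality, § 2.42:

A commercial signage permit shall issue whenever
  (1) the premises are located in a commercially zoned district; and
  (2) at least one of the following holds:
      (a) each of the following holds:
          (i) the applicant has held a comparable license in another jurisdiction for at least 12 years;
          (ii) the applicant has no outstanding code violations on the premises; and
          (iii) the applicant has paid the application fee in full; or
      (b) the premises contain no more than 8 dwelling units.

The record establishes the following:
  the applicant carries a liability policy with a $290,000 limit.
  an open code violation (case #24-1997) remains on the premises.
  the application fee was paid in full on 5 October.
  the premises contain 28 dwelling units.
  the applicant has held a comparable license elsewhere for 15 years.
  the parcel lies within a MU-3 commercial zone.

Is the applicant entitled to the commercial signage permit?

(1) commercially zoned — holds.
(i) prior license ≥ 12 yr — holds.
(ii) no code violations — not satisfied.
(iii) fee paid — satisfied.
(a) = T AND F AND T = false.
(b) ≤ 8 units — not satisfied.
(2) = F OR F = false.
Overall: T AND F → false.

No — denied.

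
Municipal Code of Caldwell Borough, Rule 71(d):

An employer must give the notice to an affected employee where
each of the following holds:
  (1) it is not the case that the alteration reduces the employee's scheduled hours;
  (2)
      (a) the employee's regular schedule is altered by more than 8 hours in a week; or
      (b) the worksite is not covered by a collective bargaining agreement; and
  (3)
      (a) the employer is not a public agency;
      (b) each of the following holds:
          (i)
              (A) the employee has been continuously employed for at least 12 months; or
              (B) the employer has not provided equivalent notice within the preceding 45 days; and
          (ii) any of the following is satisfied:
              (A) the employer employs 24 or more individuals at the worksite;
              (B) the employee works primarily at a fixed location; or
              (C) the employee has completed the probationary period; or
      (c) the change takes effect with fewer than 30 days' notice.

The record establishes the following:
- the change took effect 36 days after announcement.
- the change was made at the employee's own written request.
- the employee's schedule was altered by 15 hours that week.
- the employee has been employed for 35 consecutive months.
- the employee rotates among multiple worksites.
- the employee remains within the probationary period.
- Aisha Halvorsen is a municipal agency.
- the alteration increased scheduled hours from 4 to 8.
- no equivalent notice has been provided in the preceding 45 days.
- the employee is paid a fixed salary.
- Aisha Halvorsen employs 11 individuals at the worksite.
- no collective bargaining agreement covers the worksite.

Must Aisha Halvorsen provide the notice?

No — not required.

(1) not (hours reduced) — met.
(a) schedule shift > 8h — met.
(b) no CBA — met.
So (2) is satisfied (T OR T).
(a) not (public agency) — fails.
(A) tenure ≥ 12 mo. — holds.
(B) no recent notice — met.
So (i) is satisfied (T OR T).
(A) ≥ 24 at site — not satisfied.
(B) fixed location — fails.
(C) past probation — not met.
(ii): F OR F OR F → false.
So (b) is not satisfied (T AND F).
(c) < 30 days' notice — fails.
(3): F OR F OR F → false.
So Overall is not satisfied (T AND T AND F).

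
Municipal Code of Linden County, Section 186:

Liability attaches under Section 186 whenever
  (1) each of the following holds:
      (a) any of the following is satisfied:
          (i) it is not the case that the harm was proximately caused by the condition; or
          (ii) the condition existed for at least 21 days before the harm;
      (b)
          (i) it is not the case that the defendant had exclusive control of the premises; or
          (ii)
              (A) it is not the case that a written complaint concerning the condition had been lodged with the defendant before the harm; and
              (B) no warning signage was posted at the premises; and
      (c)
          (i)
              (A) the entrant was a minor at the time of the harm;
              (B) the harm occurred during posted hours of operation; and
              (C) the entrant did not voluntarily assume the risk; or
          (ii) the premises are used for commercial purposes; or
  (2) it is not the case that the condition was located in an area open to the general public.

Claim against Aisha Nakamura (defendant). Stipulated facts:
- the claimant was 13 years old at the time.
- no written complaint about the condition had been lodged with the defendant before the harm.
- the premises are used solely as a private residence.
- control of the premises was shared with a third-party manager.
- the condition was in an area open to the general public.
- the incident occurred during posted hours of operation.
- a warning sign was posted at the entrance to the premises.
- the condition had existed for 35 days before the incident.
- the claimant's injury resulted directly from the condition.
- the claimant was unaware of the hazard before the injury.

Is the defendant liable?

Yes — liable.

(i) not (proximate cause) — not satisfied.
(ii) condition ≥21 days old — holds.
(a): F OR T → true.
(i) not (exclusive control) — satisfied.
(A) not (complaint lodged) — satisfied.
(B) no signage posted — fails.
(ii) = T AND F = false.
(b) = T OR F = true.
(A) entrant a minor — satisfied.
(B) during posted hours — holds.
(C) no assumed risk — met.
(i): T AND T AND T → true.
(ii) commercial use — not satisfied.
(c) = T OR F = true.
So (1) is satisfied (T AND T AND T).
(2) not (public area) — not met.
So Overall is satisfied (T OR F).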